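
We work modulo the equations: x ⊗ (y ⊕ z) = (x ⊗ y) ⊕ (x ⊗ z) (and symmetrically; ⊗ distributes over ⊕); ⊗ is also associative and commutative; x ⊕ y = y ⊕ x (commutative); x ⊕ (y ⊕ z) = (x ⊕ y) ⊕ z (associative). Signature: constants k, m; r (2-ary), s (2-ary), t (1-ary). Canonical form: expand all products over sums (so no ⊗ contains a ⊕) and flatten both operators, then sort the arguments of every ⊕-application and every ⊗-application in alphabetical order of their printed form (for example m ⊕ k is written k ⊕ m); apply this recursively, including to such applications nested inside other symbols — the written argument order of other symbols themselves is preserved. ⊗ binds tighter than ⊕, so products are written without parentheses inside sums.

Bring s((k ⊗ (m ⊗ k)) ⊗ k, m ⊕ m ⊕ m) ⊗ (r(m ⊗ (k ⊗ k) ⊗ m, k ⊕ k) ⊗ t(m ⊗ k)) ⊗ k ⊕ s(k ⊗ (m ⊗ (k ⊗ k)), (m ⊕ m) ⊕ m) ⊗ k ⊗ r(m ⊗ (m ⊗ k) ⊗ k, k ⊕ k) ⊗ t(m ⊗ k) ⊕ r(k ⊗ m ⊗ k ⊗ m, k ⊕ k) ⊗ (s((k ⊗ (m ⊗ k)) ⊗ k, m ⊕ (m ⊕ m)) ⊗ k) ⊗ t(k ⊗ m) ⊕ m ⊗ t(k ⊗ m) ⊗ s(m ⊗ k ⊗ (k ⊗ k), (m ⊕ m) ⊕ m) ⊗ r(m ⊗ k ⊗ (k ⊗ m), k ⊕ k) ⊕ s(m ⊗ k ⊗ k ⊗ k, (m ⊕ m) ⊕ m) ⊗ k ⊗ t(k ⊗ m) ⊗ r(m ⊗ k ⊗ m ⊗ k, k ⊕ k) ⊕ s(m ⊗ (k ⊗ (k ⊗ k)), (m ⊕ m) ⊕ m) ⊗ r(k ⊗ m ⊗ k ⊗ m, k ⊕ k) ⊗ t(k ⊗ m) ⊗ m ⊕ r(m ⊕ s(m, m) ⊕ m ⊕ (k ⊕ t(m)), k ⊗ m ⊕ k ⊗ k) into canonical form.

Merge nested applications:  k ⊗ r(k ⊗ k ⊗ m ⊗ m, k ⊕ k) ⊗ s(k ⊗ k ⊗ k ⊗ m, m ⊕ m ⊕ m) ⊗ t(k ⊗ m) ⊕ k ⊗ r(k ⊗ k ⊗ m ⊗ m, k ⊕ k) ⊗ s(k ⊗ k ⊗ k ⊗ m, m ⊕ m ⊕ m) ⊗ t(k ⊗ m) ⊕ k ⊗ r(k ⊗ k ⊗ m ⊗ m, k ⊕ k) ⊗ s(k ⊗ k ⊗ k ⊗ m, m ⊕ m ⊕ m) ⊗ t(k ⊗ m) ⊕ m ⊗ r(k ⊗ k ⊗ m ⊗ m, k ⊕ k) ⊗ s(k ⊗ k ⊗ k ⊗ m, m ⊕ m ⊕ m) ⊗ t(k ⊗ m) ⊕ k ⊗ r(k ⊗ k ⊗ m ⊗ m, k ⊕ k) ⊗ s(k ⊗ k ⊗ k ⊗ m, m ⊕ m ⊕ m) ⊗ t(k ⊗ m) ⊕ m ⊗ r(k ⊗ k ⊗ m ⊗ m, k ⊕ k) ⊗ s(k ⊗ k ⊗ k ⊗ m, m ⊕ m ⊕ m) ⊗ t(k ⊗ m) ⊕ r(k ⊕ m ⊕ m ⊕ s(m, m) ⊕ t(m), k ⊗ k ⊕ k ⊗ m)
Order the arguments:  k ⊗ r(k ⊗ k ⊗ m ⊗ m, k ⊕ k) ⊗ s(k ⊗ k ⊗ k ⊗ m, m ⊕ m ⊕ m) ⊗ t(k ⊗ m) ⊕ k ⊗ r(k ⊗ k ⊗ m ⊗ m, k ⊕ k) ⊗ s(k ⊗ k ⊗ k ⊗ m, m ⊕ m ⊕ m) ⊗ t(k ⊗ m) ⊕ k ⊗ r(k ⊗ k ⊗ m ⊗ m, k ⊕ k) ⊗ s(k ⊗ k ⊗ k ⊗ m, m ⊕ m ⊕ m) ⊗ t(k ⊗ m) ⊕ k ⊗ r(k ⊗ k ⊗ m ⊗ m, k ⊕ k) ⊗ s(k ⊗ k ⊗ k ⊗ m, m ⊕ m ⊕ m) ⊗ t(k ⊗ m) ⊕ m ⊗ r(k ⊗ k ⊗ m ⊗ m, k ⊕ k) ⊗ s(k ⊗ k ⊗ k ⊗ m, m ⊕ m ⊕ m) ⊗ t(k ⊗ m) ⊕ m ⊗ r(k ⊗ k ⊗ m ⊗ m, k ⊕ k) ⊗ s(k ⊗ k ⊗ k ⊗ m, m ⊕ m ⊕ m) ⊗ t(k ⊗ m) ⊕ r(k ⊕ m ⊕ m ⊕ s(m, m) ⊕ t(m), k ⊗ k ⊕ k ⊗ m)

Answer: k ⊗ r(k ⊗ k ⊗ m ⊗ m, k ⊕ k) ⊗ s(k ⊗ k ⊗ k ⊗ m, m ⊕ m ⊕ m) ⊗ t(k ⊗ m) ⊕ k ⊗ r(k ⊗ k ⊗ m ⊗ m, k ⊕ k) ⊗ s(k ⊗ k ⊗ k ⊗ m, m ⊕ m ⊕ m) ⊗ t(k ⊗ m) ⊕ k ⊗ r(k ⊗ k ⊗ m ⊗ m, k ⊕ k) ⊗ s(k ⊗ k ⊗ k ⊗ m, m ⊕ m ⊕ m) ⊗ t(k ⊗ m) ⊕ k ⊗ r(k ⊗ k ⊗ m ⊗ m, k ⊕ k) ⊗ s(k ⊗ k ⊗ k ⊗ m, m ⊕ m ⊕ m) ⊗ t(k ⊗ m) ⊕ m ⊗ r(k ⊗ k ⊗ m ⊗ m, k ⊕ k) ⊗ s(k ⊗ k ⊗ k ⊗ m, m ⊕ m ⊕ m) ⊗ t(k ⊗ m) ⊕ m ⊗ r(k ⊗ k ⊗ m ⊗ m, k ⊕ k) ⊗ s(k ⊗ k ⊗ k ⊗ m, m ⊕ m ⊕ m) ⊗ t(k ⊗ m) ⊕ r(k ⊕ m ⊕ m ⊕ s(m, m) ⊕ t(m), k ⊗ k ⊕ k ⊗ m)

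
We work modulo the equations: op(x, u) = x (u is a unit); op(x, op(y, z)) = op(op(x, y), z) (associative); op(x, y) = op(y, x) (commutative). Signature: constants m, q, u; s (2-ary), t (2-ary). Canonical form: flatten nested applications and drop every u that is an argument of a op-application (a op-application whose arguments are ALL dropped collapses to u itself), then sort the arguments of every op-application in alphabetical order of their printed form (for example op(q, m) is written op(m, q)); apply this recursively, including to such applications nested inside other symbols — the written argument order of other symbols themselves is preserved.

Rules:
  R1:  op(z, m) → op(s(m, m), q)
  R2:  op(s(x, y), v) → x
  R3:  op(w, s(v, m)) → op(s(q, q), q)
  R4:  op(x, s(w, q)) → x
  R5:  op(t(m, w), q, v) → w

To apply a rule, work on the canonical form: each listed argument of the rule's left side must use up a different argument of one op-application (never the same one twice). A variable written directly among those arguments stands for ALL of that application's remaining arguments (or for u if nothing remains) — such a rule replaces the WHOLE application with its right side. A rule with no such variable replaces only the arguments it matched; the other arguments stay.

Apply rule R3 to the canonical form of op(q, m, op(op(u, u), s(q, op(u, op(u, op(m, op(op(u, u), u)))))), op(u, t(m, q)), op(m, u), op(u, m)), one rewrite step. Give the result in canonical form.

Canonical form:  op(m, m, m, q, s(q, m), t(m, q))
R3 matches:  uses s(q, m);  v := q, w := op(m, m, m, q, t(m, q))
The extension variable absorbs all remaining arguments, so the whole application is rewritten.
New term:  op(q, s(q, q))

Answer: op(q, s(q, q))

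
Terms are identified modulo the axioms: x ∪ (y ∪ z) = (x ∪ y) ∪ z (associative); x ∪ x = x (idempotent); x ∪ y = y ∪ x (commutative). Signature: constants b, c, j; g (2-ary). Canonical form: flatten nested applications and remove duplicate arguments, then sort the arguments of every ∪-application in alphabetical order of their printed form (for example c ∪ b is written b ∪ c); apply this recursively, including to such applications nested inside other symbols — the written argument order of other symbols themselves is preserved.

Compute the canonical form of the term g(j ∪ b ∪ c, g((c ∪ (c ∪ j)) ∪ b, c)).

Answer: g(b ∪ c ∪ j, g(b ∪ c ∪ j, c))

Derivation:
Work inside:  (c ∪ (c ∪ j)) ∪ b
Flatten:  c ∪ c ∪ j ∪ b
Drop duplicates:  drop duplicate c
Sort:  b ∪ c ∪ j
Reassemble:  g(b ∪ c ∪ j, g(b ∪ c ∪ j, c))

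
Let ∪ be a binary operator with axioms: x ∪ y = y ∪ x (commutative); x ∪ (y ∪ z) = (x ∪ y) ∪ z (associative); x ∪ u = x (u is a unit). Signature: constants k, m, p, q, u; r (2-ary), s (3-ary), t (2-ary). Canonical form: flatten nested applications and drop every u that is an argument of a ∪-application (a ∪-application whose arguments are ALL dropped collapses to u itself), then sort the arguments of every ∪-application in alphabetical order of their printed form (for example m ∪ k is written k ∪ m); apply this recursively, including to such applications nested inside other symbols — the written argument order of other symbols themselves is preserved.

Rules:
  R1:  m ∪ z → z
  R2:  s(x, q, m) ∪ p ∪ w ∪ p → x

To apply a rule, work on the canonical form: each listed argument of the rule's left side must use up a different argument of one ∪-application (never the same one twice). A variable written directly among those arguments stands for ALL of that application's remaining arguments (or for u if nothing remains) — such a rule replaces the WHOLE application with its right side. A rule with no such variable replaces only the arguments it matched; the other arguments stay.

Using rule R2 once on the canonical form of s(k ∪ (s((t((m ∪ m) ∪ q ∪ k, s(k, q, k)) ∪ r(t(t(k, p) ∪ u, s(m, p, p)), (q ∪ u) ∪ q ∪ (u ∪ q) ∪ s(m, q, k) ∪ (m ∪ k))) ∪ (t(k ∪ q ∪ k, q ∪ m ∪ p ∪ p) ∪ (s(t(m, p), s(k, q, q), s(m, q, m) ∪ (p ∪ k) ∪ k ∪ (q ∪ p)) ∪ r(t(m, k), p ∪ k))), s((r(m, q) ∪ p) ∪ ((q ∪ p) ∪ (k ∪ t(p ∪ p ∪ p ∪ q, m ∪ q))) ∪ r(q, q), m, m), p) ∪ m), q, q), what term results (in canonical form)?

Canonical form:  s(k ∪ m ∪ s(r(t(m, k), k ∪ p) ∪ r(t(t(k, p), s(m, p, p)), k ∪ m ∪ q ∪ q ∪ q ∪ s(m, q, k)) ∪ s(t(m, p), s(k, q, q), k ∪ k ∪ p ∪ p ∪ q ∪ s(m, q, m)) ∪ t(k ∪ k ∪ q, m ∪ p ∪ p ∪ q) ∪ t(k ∪ m ∪ m ∪ q, s(k, q, k)), s(k ∪ p ∪ p ∪ q ∪ r(m, q) ∪ r(q, q) ∪ t(p ∪ p ∪ p ∪ q, m ∪ q), m, m), p), q, q)
Apply R2:  consuming p, p, s(m, q, m);  w := k ∪ k ∪ q, x := m
The variable takes the whole remainder — replace the entire application.
New term:  s(k ∪ m ∪ s(r(t(m, k), k ∪ p) ∪ r(t(t(k, p), s(m, p, p)), k ∪ m ∪ q ∪ q ∪ q ∪ s(m, q, k)) ∪ s(t(m, p), s(k, q, q), m) ∪ t(k ∪ k ∪ q, m ∪ p ∪ p ∪ q) ∪ t(k ∪ m ∪ m ∪ q, s(k, q, k)), s(k ∪ p ∪ p ∪ q ∪ r(m, q) ∪ r(q, q) ∪ t(p ∪ p ∪ p ∪ q, m ∪ q), m, m), p), q, q)

Answer: s(k ∪ m ∪ s(r(t(m, k), k ∪ p) ∪ r(t(t(k, p), s(m, p, p)), k ∪ m ∪ q ∪ q ∪ q ∪ s(m, q, k)) ∪ s(t(m, p), s(k, q, q), m) ∪ t(k ∪ k ∪ q, m ∪ p ∪ p ∪ q) ∪ t(k ∪ m ∪ m ∪ q, s(k, q, k)), s(k ∪ p ∪ p ∪ q ∪ r(m, q) ∪ r(q, q) ∪ t(p ∪ p ∪ p ∪ q, m ∪ q), m, m), p), q, q)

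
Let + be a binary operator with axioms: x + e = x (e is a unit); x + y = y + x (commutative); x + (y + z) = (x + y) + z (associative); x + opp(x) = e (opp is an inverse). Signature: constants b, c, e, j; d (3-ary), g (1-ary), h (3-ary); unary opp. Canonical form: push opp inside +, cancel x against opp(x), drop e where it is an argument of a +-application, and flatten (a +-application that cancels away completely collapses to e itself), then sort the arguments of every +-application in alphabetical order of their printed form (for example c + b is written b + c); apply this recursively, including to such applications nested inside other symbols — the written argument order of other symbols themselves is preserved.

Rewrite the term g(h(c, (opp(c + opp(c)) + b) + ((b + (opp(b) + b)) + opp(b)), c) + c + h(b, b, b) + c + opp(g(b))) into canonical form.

Answer: g(c + c + h(b, b, b) + h(c, b, c) + opp(g(b)))

Derivation:
Work inside:  h(c, (opp(c + opp(c)) + b) + ((b + (opp(b) + b)) + opp(b)), c) + c + h(b, b, b) + c + opp(g(b))
Push opp inside:  distribute opp over + and collapse double opp
Combine occurrences:  h(c, b, c) + c + c + h(b, b, b) + opp(g(b))
Order the arguments:  c + c + h(b, b, b) + h(c, b, c) + opp(g(b))
Reassemble:  g(c + c + h(b, b, b) + h(c, b, c) + opp(g(b)))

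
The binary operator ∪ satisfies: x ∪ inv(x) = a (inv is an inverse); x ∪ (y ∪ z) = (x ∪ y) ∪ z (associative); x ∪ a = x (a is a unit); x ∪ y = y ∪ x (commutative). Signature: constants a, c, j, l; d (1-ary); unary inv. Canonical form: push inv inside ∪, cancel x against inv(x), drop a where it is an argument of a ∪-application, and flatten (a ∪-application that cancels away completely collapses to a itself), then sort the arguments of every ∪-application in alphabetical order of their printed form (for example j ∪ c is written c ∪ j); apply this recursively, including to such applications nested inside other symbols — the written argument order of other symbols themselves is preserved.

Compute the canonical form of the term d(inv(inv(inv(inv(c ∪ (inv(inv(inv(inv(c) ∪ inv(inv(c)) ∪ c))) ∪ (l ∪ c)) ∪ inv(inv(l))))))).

Answer: d(c ∪ l ∪ l)

Derivation:
Descend into:  c ∪ (inv(inv(inv(inv(c) ∪ inv(inv(c)) ∪ c))) ∪ (l ∪ c)) ∪ inv(inv(l))
Push inv inside:  distribute inv over ∪ and collapse double inv
Collect terms:  c ∪ l ∪ l
Reassemble:  d(c ∪ l ∪ l)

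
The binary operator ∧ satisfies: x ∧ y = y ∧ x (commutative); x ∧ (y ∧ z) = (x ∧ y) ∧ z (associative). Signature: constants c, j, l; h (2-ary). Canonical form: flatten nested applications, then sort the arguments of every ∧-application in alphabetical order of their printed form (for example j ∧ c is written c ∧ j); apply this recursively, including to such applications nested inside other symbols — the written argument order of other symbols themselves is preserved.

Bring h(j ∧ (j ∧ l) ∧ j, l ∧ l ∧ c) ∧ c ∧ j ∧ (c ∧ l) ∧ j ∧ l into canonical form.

Answer: c ∧ c ∧ h(j ∧ j ∧ j ∧ l, c ∧ l ∧ l) ∧ j ∧ j ∧ l ∧ l

Derivation:
Flatten:  h(j ∧ (j ∧ l) ∧ j, l ∧ l ∧ c) ∧ c ∧ j ∧ c ∧ l ∧ j ∧ l
Simplify inside:  h(j ∧ (j ∧ l) ∧ j, l ∧ l ∧ c)  →  h(j ∧ j ∧ j ∧ l, c ∧ l ∧ l)
Sort:  c ∧ c ∧ h(j ∧ j ∧ j ∧ l, c ∧ l ∧ l) ∧ j ∧ j ∧ l ∧ l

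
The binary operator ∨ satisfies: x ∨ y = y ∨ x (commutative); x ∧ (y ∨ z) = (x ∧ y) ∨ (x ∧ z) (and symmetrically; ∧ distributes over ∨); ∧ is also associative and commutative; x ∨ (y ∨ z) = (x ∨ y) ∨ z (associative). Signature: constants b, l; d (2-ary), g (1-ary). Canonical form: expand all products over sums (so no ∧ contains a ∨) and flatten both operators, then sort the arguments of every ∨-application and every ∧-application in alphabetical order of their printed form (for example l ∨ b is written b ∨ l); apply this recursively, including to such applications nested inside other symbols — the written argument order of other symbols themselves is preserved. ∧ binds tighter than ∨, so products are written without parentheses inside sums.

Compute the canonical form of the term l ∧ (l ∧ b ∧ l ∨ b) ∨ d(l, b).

Answer: b ∧ l ∨ b ∧ l ∧ l ∧ l ∨ d(l, b)

Derivation:
Distribute:  b ∧ l ∧ l ∧ l ∨ b ∧ l ∨ d(l, b)
Sort arguments:  b ∧ l ∨ b ∧ l ∧ l ∧ l ∨ d(l, b)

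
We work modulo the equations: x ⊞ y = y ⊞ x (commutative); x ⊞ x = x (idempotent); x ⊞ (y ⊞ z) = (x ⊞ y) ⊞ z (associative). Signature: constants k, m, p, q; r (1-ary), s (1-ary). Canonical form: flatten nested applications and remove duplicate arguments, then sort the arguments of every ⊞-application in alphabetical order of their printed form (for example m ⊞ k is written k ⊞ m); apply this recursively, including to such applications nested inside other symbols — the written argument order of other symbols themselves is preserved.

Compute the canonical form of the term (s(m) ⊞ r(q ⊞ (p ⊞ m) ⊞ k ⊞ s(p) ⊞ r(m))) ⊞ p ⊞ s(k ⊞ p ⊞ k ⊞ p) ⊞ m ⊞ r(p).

Merge nested applications:  s(m) ⊞ r(q ⊞ (p ⊞ m) ⊞ k ⊞ s(p) ⊞ r(m)) ⊞ p ⊞ s(k ⊞ p ⊞ k ⊞ p) ⊞ m ⊞ r(p)
Inside:  r(q ⊞ (p ⊞ m) ⊞ k ⊞ s(p) ⊞ r(m))  →  r(k ⊞ m ⊞ p ⊞ q ⊞ r(m) ⊞ s(p))
Inside:  s(k ⊞ p ⊞ k ⊞ p)  →  s(k ⊞ p)
Sort:  m ⊞ p ⊞ r(k ⊞ m ⊞ p ⊞ q ⊞ r(m) ⊞ s(p)) ⊞ r(p) ⊞ s(k ⊞ p) ⊞ s(m)

Answer: m ⊞ p ⊞ r(k ⊞ m ⊞ p ⊞ q ⊞ r(m) ⊞ s(p)) ⊞ r(p) ⊞ s(k ⊞ p) ⊞ s(m)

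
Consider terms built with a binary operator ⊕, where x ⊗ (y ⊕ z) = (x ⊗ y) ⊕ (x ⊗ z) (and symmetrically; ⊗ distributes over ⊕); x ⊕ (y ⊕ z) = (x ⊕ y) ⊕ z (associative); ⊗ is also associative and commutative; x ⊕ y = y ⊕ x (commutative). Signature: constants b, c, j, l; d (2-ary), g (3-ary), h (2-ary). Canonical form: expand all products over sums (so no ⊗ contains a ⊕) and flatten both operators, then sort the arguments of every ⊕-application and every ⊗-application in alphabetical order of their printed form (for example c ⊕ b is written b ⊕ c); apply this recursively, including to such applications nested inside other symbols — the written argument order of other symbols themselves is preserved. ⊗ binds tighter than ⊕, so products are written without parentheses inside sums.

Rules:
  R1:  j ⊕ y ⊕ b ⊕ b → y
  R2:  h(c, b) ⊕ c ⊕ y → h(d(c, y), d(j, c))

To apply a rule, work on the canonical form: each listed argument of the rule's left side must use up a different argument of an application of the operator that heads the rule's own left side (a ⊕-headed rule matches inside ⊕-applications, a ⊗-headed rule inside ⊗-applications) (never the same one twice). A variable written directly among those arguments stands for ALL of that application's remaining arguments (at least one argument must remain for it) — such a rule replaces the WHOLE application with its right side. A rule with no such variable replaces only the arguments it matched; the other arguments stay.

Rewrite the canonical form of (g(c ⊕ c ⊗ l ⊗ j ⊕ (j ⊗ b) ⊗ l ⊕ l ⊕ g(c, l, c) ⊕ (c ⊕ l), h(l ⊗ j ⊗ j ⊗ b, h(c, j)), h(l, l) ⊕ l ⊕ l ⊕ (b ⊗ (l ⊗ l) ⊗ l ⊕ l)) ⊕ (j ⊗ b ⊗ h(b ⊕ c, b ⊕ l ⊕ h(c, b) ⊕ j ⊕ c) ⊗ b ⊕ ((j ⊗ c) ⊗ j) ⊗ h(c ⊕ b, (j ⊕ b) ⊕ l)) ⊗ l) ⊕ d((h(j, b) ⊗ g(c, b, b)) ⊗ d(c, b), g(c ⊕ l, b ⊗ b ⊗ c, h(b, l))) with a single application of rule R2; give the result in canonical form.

Canonical form:  b ⊗ b ⊗ h(b ⊕ c, b ⊕ c ⊕ h(c, b) ⊕ j ⊕ l) ⊗ j ⊗ l ⊕ c ⊗ h(b ⊕ c, b ⊕ j ⊕ l) ⊗ j ⊗ j ⊗ l ⊕ d(d(c, b) ⊗ g(c, b, b) ⊗ h(j, b), g(c ⊕ l, b ⊗ b ⊗ c, h(b, l))) ⊕ g(b ⊗ j ⊗ l ⊕ c ⊕ c ⊕ c ⊗ j ⊗ l ⊕ g(c, l, c) ⊕ l ⊕ l, h(b ⊗ j ⊗ j ⊗ l, h(c, j)), b ⊗ l ⊗ l ⊗ l ⊕ h(l, l) ⊕ l ⊕ l ⊕ l)
Apply R2:  consuming c, h(c, b);  y := b ⊕ j ⊕ l
The extension variable absorbs all remaining arguments, so the whole application is rewritten.
Result:  b ⊗ b ⊗ h(b ⊕ c, h(d(c, b ⊕ j ⊕ l), d(j, c))) ⊗ j ⊗ l ⊕ c ⊗ h(b ⊕ c, b ⊕ j ⊕ l) ⊗ j ⊗ j ⊗ l ⊕ d(d(c, b) ⊗ g(c, b, b) ⊗ h(j, b), g(c ⊕ l, b ⊗ b ⊗ c, h(b, l))) ⊕ g(b ⊗ j ⊗ l ⊕ c ⊕ c ⊕ c ⊗ j ⊗ l ⊕ g(c, l, c) ⊕ l ⊕ l, h(b ⊗ j ⊗ j ⊗ l, h(c, j)), b ⊗ l ⊗ l ⊗ l ⊕ h(l, l) ⊕ l ⊕ l ⊕ l)

Answer: b ⊗ b ⊗ h(b ⊕ c, h(d(c, b ⊕ j ⊕ l), d(j, c))) ⊗ j ⊗ l ⊕ c ⊗ h(b ⊕ c, b ⊕ j ⊕ l) ⊗ j ⊗ j ⊗ l ⊕ d(d(c, b) ⊗ g(c, b, b) ⊗ h(j, b), g(c ⊕ l, b ⊗ b ⊗ c, h(b, l))) ⊕ g(b ⊗ j ⊗ l ⊕ c ⊕ c ⊕ c ⊗ j ⊗ l ⊕ g(c, l, c) ⊕ l ⊕ l, h(b ⊗ j ⊗ j ⊗ l, h(c, j)), b ⊗ l ⊗ l ⊗ l ⊕ h(l, l) ⊕ l ⊕ l ⊕ l)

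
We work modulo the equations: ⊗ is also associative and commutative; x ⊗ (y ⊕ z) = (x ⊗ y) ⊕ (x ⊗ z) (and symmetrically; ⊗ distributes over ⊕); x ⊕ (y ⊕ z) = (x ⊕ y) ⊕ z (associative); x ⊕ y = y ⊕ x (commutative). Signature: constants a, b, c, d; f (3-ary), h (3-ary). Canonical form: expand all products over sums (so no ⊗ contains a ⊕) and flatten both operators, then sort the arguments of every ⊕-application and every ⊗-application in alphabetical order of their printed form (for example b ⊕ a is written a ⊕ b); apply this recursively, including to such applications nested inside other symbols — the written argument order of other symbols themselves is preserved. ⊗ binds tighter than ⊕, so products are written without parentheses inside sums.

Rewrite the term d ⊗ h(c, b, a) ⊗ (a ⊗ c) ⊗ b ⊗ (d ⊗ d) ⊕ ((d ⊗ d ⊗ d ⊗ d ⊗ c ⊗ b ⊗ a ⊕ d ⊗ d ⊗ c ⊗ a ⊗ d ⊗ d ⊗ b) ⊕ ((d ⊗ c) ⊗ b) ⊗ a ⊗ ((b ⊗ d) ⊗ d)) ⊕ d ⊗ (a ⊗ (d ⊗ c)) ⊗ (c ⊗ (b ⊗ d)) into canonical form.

Un-nest:  a ⊗ b ⊗ c ⊗ d ⊗ d ⊗ d ⊗ h(c, b, a) ⊕ a ⊗ b ⊗ c ⊗ d ⊗ d ⊗ d ⊗ d ⊕ a ⊗ b ⊗ c ⊗ d ⊗ d ⊗ d ⊗ d ⊕ a ⊗ b ⊗ b ⊗ c ⊗ d ⊗ d ⊗ d ⊕ a ⊗ b ⊗ c ⊗ c ⊗ d ⊗ d ⊗ d
Sort:  a ⊗ b ⊗ b ⊗ c ⊗ d ⊗ d ⊗ d ⊕ a ⊗ b ⊗ c ⊗ c ⊗ d ⊗ d ⊗ d ⊕ a ⊗ b ⊗ c ⊗ d ⊗ d ⊗ d ⊗ d ⊕ a ⊗ b ⊗ c ⊗ d ⊗ d ⊗ d ⊗ d ⊕ a ⊗ b ⊗ c ⊗ d ⊗ d ⊗ d ⊗ h(c, b, a)

Answer: a ⊗ b ⊗ b ⊗ c ⊗ d ⊗ d ⊗ d ⊕ a ⊗ b ⊗ c ⊗ c ⊗ d ⊗ d ⊗ d ⊕ a ⊗ b ⊗ c ⊗ d ⊗ d ⊗ d ⊗ d ⊕ a ⊗ b ⊗ c ⊗ d ⊗ d ⊗ d ⊗ d ⊕ a ⊗ b ⊗ c ⊗ d ⊗ d ⊗ d ⊗ h(c, b, a)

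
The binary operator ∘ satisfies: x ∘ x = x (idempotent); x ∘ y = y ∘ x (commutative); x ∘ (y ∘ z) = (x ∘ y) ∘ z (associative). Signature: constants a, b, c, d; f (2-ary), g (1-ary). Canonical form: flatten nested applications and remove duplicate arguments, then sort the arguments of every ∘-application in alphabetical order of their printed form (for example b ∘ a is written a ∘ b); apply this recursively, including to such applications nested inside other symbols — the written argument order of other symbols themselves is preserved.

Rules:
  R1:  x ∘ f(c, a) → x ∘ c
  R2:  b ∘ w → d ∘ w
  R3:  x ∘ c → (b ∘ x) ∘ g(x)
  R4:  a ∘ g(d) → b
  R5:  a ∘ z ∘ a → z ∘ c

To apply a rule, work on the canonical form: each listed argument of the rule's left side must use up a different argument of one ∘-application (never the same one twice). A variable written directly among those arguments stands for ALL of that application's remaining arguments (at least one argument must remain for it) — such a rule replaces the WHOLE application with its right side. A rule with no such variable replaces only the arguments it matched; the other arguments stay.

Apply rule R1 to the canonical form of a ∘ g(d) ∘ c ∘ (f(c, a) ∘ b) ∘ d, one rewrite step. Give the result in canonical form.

Answer: a ∘ b ∘ c ∘ d ∘ g(d)

Derivation:
Canonical form:  a ∘ b ∘ c ∘ d ∘ f(c, a) ∘ g(d)
R1 matches:  uses f(c, a);  x := a ∘ b ∘ c ∘ d ∘ g(d)
The extension variable absorbs all remaining arguments, so the whole application is rewritten.
Giving:  a ∘ b ∘ c ∘ d ∘ g(d)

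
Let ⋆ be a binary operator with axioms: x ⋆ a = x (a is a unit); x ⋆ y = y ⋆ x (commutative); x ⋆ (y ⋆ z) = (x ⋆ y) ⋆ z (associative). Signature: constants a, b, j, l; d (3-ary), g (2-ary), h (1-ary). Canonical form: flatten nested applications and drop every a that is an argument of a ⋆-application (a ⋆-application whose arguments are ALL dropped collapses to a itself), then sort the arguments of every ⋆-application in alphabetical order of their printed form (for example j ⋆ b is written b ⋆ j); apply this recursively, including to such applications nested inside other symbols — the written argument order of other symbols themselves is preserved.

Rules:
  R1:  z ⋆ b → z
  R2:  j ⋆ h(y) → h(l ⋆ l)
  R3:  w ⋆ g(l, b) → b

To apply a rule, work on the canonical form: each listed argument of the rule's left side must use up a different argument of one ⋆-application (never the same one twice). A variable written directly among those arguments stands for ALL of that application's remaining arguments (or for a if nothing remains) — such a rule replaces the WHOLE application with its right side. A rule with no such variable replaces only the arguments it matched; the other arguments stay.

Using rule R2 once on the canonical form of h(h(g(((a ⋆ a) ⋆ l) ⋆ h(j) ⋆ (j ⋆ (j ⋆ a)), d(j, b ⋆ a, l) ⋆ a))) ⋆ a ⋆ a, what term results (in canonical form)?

Answer: h(h(g(h(l ⋆ l) ⋆ j ⋆ l, d(j, b, l))))

Derivation:
Canonical form:  h(h(g(h(j) ⋆ j ⋆ j ⋆ l, d(j, b, l))))
Apply R2:  consuming h(j), j;  y := j
New term:  h(h(g(h(l ⋆ l) ⋆ j ⋆ l, d(j, b, l))))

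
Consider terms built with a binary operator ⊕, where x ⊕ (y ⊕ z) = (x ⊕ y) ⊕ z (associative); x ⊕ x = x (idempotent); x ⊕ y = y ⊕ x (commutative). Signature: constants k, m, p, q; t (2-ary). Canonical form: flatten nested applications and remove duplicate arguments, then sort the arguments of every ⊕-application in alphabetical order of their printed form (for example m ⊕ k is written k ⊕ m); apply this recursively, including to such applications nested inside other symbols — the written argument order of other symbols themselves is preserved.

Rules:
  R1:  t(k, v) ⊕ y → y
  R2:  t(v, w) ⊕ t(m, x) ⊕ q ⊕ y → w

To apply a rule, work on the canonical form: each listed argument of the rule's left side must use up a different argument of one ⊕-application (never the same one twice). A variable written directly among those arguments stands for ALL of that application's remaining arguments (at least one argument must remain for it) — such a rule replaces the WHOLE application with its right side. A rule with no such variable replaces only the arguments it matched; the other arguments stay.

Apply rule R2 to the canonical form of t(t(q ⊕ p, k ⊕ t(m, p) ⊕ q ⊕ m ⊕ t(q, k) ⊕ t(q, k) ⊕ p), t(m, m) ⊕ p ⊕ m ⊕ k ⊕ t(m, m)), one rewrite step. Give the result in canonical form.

Canonical form:  t(t(p ⊕ q, k ⊕ m ⊕ p ⊕ q ⊕ t(m, p) ⊕ t(q, k)), k ⊕ m ⊕ p ⊕ t(m, m))
R2 matches:  uses q, t(m, p), t(q, k);  v := q, w := k, x := p, y := k ⊕ m ⊕ p
The extension variable absorbs all remaining arguments, so the whole application is rewritten.
Giving:  t(t(p ⊕ q, k), k ⊕ m ⊕ p ⊕ t(m, m))

Answer: t(t(p ⊕ q, k), k ⊕ m ⊕ p ⊕ t(m, m))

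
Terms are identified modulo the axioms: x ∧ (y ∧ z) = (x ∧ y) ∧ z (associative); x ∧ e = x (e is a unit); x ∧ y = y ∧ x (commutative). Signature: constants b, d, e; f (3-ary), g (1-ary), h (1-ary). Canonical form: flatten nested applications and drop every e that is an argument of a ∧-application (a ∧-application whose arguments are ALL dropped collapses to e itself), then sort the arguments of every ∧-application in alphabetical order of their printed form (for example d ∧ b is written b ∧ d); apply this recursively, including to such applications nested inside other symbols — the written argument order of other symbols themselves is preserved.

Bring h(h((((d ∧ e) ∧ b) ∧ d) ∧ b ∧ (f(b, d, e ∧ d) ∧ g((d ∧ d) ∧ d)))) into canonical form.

Answer: h(h(b ∧ b ∧ d ∧ d ∧ f(b, d, d) ∧ g(d ∧ d ∧ d)))

Derivation:
Descend into:  (((d ∧ e) ∧ b) ∧ d) ∧ b ∧ (f(b, d, e ∧ d) ∧ g((d ∧ d) ∧ d))
Un-nest:  d ∧ e ∧ b ∧ d ∧ b ∧ f(b, d, e ∧ d) ∧ g((d ∧ d) ∧ d)
Canonicalize subterm:  f(b, d, e ∧ d)  →  f(b, d, d)
Simplify inside:  g((d ∧ d) ∧ d)  →  g(d ∧ d ∧ d)
Unit:  drop e
Sort:  b ∧ b ∧ d ∧ d ∧ f(b, d, d) ∧ g(d ∧ d ∧ d)
Put back:  h(h(b ∧ b ∧ d ∧ d ∧ f(b, d, d) ∧ g(d ∧ d ∧ d)))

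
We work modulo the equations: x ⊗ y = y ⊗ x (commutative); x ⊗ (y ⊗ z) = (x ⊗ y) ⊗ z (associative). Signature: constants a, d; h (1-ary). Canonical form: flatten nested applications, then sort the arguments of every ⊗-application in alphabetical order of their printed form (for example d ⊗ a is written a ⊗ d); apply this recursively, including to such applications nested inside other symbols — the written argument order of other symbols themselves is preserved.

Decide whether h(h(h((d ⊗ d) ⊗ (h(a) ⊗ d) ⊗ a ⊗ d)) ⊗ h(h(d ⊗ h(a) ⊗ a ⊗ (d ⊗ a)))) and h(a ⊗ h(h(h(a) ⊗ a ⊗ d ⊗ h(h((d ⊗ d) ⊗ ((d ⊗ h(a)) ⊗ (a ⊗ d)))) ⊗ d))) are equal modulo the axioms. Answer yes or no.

Answer: no — h(h(h(a ⊗ a ⊗ d ⊗ d ⊗ h(a))) ⊗ h(h(a ⊗ d ⊗ d ⊗ d ⊗ d ⊗ h(a)))) vs h(a ⊗ h(h(a ⊗ d ⊗ d ⊗ h(a) ⊗ h(h(a ⊗ d ⊗ d ⊗ d ⊗ d ⊗ h(a))))))

Derivation:
Left:  h(h(h((d ⊗ d) ⊗ (h(a) ⊗ d) ⊗ a ⊗ d)) ⊗ h(h(d ⊗ h(a) ⊗ a ⊗ (d ⊗ a))))
  Focus inside:  h(h((d ⊗ d) ⊗ (h(a) ⊗ d) ⊗ a ⊗ d)) ⊗ h(h(d ⊗ h(a) ⊗ a ⊗ (d ⊗ a)))
  Canonicalize subterm:  h(h((d ⊗ d) ⊗ (h(a) ⊗ d) ⊗ a ⊗ d))  →  h(h(a ⊗ d ⊗ d ⊗ d ⊗ d ⊗ h(a)))
  Canonicalize subterm:  h(h(d ⊗ h(a) ⊗ a ⊗ (d ⊗ a)))  →  h(h(a ⊗ a ⊗ d ⊗ d ⊗ h(a)))
  Order the arguments:  h(h(a ⊗ a ⊗ d ⊗ d ⊗ h(a))) ⊗ h(h(a ⊗ d ⊗ d ⊗ d ⊗ d ⊗ h(a)))
  Put back:  h(h(h(a ⊗ a ⊗ d ⊗ d ⊗ h(a))) ⊗ h(h(a ⊗ d ⊗ d ⊗ d ⊗ d ⊗ h(a))))
Right:  h(a ⊗ h(h(h(a) ⊗ a ⊗ d ⊗ h(h((d ⊗ d) ⊗ ((d ⊗ h(a)) ⊗ (a ⊗ d)))) ⊗ d)))
  Focus inside:  a ⊗ h(h(h(a) ⊗ a ⊗ d ⊗ h(h((d ⊗ d) ⊗ ((d ⊗ h(a)) ⊗ (a ⊗ d)))) ⊗ d))
  Canonicalize subterm:  h(h(h(a) ⊗ a ⊗ d ⊗ h(h((d ⊗ d) ⊗ ((d ⊗ h(a)) ⊗ (a ⊗ d)))) ⊗ d))  →  h(h(a ⊗ d ⊗ d ⊗ h(a) ⊗ h(h(a ⊗ d ⊗ d ⊗ d ⊗ d ⊗ h(a)))))
  Order the arguments:  a ⊗ h(h(a ⊗ d ⊗ d ⊗ h(a) ⊗ h(h(a ⊗ d ⊗ d ⊗ d ⊗ d ⊗ h(a)))))
  Rebuild:  h(a ⊗ h(h(a ⊗ d ⊗ d ⊗ h(a) ⊗ h(h(a ⊗ d ⊗ d ⊗ d ⊗ d ⊗ h(a))))))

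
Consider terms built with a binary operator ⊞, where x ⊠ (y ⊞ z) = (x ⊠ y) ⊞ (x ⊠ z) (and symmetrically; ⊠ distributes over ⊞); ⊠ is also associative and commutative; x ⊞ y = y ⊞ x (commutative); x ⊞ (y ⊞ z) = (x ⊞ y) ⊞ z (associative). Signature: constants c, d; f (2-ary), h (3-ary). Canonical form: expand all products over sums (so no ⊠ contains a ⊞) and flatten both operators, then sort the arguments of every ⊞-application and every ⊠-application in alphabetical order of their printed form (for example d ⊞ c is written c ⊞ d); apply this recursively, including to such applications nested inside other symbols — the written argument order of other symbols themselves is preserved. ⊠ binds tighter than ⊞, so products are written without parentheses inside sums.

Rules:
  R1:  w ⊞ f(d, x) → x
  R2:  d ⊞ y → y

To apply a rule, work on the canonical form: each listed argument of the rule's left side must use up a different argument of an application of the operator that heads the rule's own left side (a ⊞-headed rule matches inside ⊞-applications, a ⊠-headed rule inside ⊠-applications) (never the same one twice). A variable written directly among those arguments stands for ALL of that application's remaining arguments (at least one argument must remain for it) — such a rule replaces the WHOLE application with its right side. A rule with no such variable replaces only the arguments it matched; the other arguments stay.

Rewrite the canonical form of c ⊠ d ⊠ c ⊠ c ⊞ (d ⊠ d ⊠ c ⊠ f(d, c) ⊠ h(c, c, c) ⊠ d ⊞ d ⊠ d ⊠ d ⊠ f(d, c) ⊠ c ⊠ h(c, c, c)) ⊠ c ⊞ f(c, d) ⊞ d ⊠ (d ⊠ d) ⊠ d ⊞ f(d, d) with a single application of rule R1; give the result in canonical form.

Canonical form:  c ⊠ c ⊠ c ⊠ d ⊞ c ⊠ c ⊠ d ⊠ d ⊠ d ⊠ f(d, c) ⊠ h(c, c, c) ⊞ c ⊠ c ⊠ d ⊠ d ⊠ d ⊠ f(d, c) ⊠ h(c, c, c) ⊞ d ⊠ d ⊠ d ⊠ d ⊞ f(c, d) ⊞ f(d, d)
Apply R1:  consuming f(d, d);  w := c ⊠ c ⊠ c ⊠ d ⊞ c ⊠ c ⊠ d ⊠ d ⊠ d ⊠ f(d, c) ⊠ h(c, c, c) ⊞ c ⊠ c ⊠ d ⊠ d ⊠ d ⊠ f(d, c) ⊠ h(c, c, c) ⊞ d ⊠ d ⊠ d ⊠ d ⊞ f(c, d), x := d
The variable takes the whole remainder — replace the entire application.
Result:  d

Answer: d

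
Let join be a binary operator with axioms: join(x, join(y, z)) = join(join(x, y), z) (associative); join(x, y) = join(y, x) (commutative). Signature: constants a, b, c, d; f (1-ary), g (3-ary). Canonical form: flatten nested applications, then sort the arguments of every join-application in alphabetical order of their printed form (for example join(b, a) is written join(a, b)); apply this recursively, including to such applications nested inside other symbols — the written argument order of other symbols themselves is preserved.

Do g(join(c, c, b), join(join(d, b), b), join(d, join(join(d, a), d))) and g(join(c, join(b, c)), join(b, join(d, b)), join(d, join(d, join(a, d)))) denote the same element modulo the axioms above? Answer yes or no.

Answer: yes — both canonical forms are g(join(b, c, c), join(b, b, d), join(a, d, d, d))

Derivation:
Left:  g(join(c, c, b), join(join(d, b), b), join(d, join(join(d, a), d)))
  Descend into:  join(d, join(join(d, a), d))
  Un-nest:  join(d, d, a, d)
  Order the arguments:  join(a, d, d, d)
  Reassemble:  g(join(b, c, c), join(b, b, d), join(a, d, d, d))
Right:  g(join(c, join(b, c)), join(b, join(d, b)), join(d, join(d, join(a, d))))
  Focus inside:  join(d, join(d, join(a, d)))
  Flatten:  join(d, d, a, d)
  Order the arguments:  join(a, d, d, d)
  Put back:  g(join(b, c, c), join(b, b, d), join(a, d, d, d))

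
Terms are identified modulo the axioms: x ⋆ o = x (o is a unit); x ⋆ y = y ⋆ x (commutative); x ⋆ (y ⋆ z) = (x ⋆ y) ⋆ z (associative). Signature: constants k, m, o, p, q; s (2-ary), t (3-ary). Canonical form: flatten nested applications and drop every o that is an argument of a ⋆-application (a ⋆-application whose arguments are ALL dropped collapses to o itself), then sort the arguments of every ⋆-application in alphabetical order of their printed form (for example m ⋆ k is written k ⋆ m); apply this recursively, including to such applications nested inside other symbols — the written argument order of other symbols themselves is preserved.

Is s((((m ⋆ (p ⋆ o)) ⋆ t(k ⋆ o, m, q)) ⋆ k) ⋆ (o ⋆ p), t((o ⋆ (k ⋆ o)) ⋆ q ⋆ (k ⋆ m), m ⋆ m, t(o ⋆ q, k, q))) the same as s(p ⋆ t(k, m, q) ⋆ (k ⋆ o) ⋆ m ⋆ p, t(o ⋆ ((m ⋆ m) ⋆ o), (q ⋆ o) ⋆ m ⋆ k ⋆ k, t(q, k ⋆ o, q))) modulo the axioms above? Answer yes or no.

Answer: no — s(k ⋆ m ⋆ p ⋆ p ⋆ t(k, m, q), t(k ⋆ k ⋆ m ⋆ q, m ⋆ m, t(q, k, q))) vs s(k ⋆ m ⋆ p ⋆ p ⋆ t(k, m, q), t(m ⋆ m, k ⋆ k ⋆ m ⋆ q, t(q, k, q)))

Derivation:
Left:  s((((m ⋆ (p ⋆ o)) ⋆ t(k ⋆ o, m, q)) ⋆ k) ⋆ (o ⋆ p), t((o ⋆ (k ⋆ o)) ⋆ q ⋆ (k ⋆ m), m ⋆ m, t(o ⋆ q, k, q)))
  Focus inside:  (((m ⋆ (p ⋆ o)) ⋆ t(k ⋆ o, m, q)) ⋆ k) ⋆ (o ⋆ p)
  Flatten:  m ⋆ p ⋆ o ⋆ t(k ⋆ o, m, q) ⋆ k ⋆ o ⋆ p
  Simplify inside:  t(k ⋆ o, m, q)  →  t(k, m, q)
  Drop the unit:  drop o (×2)
  Order the arguments:  k ⋆ m ⋆ p ⋆ p ⋆ t(k, m, q)
  Rebuild:  s(k ⋆ m ⋆ p ⋆ p ⋆ t(k, m, q), t(k ⋆ k ⋆ m ⋆ q, m ⋆ m, t(q, k, q)))
Right:  s(p ⋆ t(k, m, q) ⋆ (k ⋆ o) ⋆ m ⋆ p, t(o ⋆ ((m ⋆ m) ⋆ o), (q ⋆ o) ⋆ m ⋆ k ⋆ k, t(q, k ⋆ o, q)))
  Descend into:  p ⋆ t(k, m, q) ⋆ (k ⋆ o) ⋆ m ⋆ p
  Merge nested applications:  p ⋆ t(k, m, q) ⋆ k ⋆ o ⋆ m ⋆ p
  Drop the unit:  drop o
  Order the arguments:  k ⋆ m ⋆ p ⋆ p ⋆ t(k, m, q)
  Put back:  s(k ⋆ m ⋆ p ⋆ p ⋆ t(k, m, q), t(m ⋆ m, k ⋆ k ⋆ m ⋆ q, t(q, k, q)))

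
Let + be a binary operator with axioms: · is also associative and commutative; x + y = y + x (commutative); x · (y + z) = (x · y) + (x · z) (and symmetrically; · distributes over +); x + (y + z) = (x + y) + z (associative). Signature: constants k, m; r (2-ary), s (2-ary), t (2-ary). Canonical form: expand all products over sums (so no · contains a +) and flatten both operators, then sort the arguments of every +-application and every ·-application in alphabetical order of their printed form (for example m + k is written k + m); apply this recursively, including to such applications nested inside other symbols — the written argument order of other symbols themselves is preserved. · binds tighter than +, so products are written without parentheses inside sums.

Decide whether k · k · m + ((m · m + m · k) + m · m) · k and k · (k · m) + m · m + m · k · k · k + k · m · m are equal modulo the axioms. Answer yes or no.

Answer: no — k · k · m + k · k · m + k · m · m + k · m · m vs k · k · k · m + k · k · m + k · m · m + m · m

Derivation:
Left:  k · k · m + ((m · m + m · k) + m · m) · k
  Expand:  k · k · m + k · m · m + k · k · m + k · m · m
  Sort:  k · k · m + k · k · m + k · m · m + k · m · m
Right:  k · (k · m) + m · m + m · k · k · k + k · m · m
  Flatten:  k · k · m + m · m + k · k · k · m + k · m · m
  Sort arguments:  k · k · k · m + k · k · m + k · m · m + m · m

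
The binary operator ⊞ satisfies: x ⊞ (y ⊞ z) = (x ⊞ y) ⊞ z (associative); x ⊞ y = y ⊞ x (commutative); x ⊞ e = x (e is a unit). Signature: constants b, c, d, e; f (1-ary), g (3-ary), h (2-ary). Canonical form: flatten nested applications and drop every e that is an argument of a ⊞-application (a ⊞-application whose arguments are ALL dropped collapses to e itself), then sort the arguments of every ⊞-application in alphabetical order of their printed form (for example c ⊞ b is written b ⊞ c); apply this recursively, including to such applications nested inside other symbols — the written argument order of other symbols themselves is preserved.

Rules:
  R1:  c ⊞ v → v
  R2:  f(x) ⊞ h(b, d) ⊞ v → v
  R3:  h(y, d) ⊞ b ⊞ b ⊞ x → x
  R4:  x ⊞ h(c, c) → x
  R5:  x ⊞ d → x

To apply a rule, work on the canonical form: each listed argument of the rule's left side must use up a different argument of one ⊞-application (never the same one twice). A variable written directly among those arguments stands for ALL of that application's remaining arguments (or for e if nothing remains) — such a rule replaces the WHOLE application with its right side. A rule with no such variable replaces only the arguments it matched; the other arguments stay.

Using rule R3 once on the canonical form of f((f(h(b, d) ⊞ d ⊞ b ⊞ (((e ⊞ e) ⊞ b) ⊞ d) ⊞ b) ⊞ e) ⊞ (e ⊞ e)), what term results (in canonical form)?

Canonical form:  f(f(b ⊞ b ⊞ b ⊞ d ⊞ d ⊞ h(b, d)))
Match R3:  consume b, b, h(b, d);  x := b ⊞ d ⊞ d, y := b
The variable takes the whole remainder — replace the entire application.
Result:  f(f(b ⊞ d ⊞ d))

Answer: f(f(b ⊞ d ⊞ d))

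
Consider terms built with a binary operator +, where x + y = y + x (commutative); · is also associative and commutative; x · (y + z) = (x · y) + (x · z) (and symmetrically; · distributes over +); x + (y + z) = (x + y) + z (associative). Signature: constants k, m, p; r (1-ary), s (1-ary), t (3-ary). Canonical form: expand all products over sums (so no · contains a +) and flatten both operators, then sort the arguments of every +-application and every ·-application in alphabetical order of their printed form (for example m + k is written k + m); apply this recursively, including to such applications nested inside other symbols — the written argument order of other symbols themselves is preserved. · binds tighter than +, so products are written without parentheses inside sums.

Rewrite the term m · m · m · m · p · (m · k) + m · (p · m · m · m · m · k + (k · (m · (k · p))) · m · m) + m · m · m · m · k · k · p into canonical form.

Distribute:  k · m · m · m · m · m · p + k · m · m · m · m · m · p + k · k · m · m · m · m · p + k · k · m · m · m · m · p
Sort arguments:  k · k · m · m · m · m · p + k · k · m · m · m · m · p + k · m · m · m · m · m · p + k · m · m · m · m · m · p

Answer: k · k · m · m · m · m · p + k · k · m · m · m · m · p + k · m · m · m · m · m · p + k · m · m · m · m · m · p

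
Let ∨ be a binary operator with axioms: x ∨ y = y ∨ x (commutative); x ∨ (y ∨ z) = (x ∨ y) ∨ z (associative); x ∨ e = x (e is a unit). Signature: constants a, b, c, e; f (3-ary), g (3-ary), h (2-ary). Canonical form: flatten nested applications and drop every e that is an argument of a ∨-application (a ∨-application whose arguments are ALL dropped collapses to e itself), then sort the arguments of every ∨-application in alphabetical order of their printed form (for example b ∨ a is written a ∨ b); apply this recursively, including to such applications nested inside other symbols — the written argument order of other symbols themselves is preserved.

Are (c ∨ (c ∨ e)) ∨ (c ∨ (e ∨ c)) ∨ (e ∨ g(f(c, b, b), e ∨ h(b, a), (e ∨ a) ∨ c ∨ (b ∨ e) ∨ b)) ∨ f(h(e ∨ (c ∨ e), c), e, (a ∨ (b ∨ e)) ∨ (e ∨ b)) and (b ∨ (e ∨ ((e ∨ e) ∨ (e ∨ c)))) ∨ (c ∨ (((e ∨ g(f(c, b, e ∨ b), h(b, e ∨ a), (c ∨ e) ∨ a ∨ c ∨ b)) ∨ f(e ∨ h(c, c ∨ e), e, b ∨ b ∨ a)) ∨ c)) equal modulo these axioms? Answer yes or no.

Answer: no — c ∨ c ∨ c ∨ c ∨ f(h(c, c), e, a ∨ b ∨ b) ∨ g(f(c, b, b), h(b, a), a ∨ b ∨ b ∨ c) vs b ∨ c ∨ c ∨ c ∨ f(h(c, c), e, a ∨ b ∨ b) ∨ g(f(c, b, b), h(b, a), a ∨ b ∨ c ∨ c)

Derivation:
Left:  (c ∨ (c ∨ e)) ∨ (c ∨ (e ∨ c)) ∨ (e ∨ g(f(c, b, b), e ∨ h(b, a), (e ∨ a) ∨ c ∨ (b ∨ e) ∨ b)) ∨ f(h(e ∨ (c ∨ e), c), e, (a ∨ (b ∨ e)) ∨ (e ∨ b))
  Merge nested applications:  c ∨ c ∨ e ∨ c ∨ e ∨ c ∨ e ∨ g(f(c, b, b), e ∨ h(b, a), (e ∨ a) ∨ c ∨ (b ∨ e) ∨ b) ∨ f(h(e ∨ (c ∨ e), c), e, (a ∨ (b ∨ e)) ∨ (e ∨ b))
  Inside:  g(f(c, b, b), e ∨ h(b, a), (e ∨ a) ∨ c ∨ (b ∨ e) ∨ b)  →  g(f(c, b, b), h(b, a), a ∨ b ∨ b ∨ c)
  Canonicalize subterm:  f(h(e ∨ (c ∨ e), c), e, (a ∨ (b ∨ e)) ∨ (e ∨ b))  →  f(h(c, c), e, a ∨ b ∨ b)
  Units out:  drop e (×3)
  Sort:  c ∨ c ∨ c ∨ c ∨ f(h(c, c), e, a ∨ b ∨ b) ∨ g(f(c, b, b), h(b, a), a ∨ b ∨ b ∨ c)
Right:  (b ∨ (e ∨ ((e ∨ e) ∨ (e ∨ c)))) ∨ (c ∨ (((e ∨ g(f(c, b, e ∨ b), h(b, e ∨ a), (c ∨ e) ∨ a ∨ c ∨ b)) ∨ f(e ∨ h(c, c ∨ e), e, b ∨ b ∨ a)) ∨ c))
  Flatten:  b ∨ e ∨ e ∨ e ∨ e ∨ c ∨ c ∨ e ∨ g(f(c, b, e ∨ b), h(b, e ∨ a), (c ∨ e) ∨ a ∨ c ∨ b) ∨ f(e ∨ h(c, c ∨ e), e, b ∨ b ∨ a) ∨ c
  Simplify inside:  g(f(c, b, e ∨ b), h(b, e ∨ a), (c ∨ e) ∨ a ∨ c ∨ b)  →  g(f(c, b, b), h(b, a), a ∨ b ∨ c ∨ c)
  Canonicalize subterm:  f(e ∨ h(c, c ∨ e), e, b ∨ b ∨ a)  →  f(h(c, c), e, a ∨ b ∨ b)
  Unit:  drop e (×5)
  Sort:  b ∨ c ∨ c ∨ c ∨ f(h(c, c), e, a ∨ b ∨ b) ∨ g(f(c, b, b), h(b, a), a ∨ b ∨ c ∨ c)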